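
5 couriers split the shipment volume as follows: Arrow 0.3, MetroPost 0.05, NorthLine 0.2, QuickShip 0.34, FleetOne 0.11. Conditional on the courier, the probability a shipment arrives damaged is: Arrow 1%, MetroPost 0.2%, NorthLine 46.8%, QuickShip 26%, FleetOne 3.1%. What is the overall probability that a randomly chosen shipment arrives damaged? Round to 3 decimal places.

Compute prior × likelihood for every hypothesis:
  Arrow: 0.3 × 0.01 = 0.003
  MetroPost: 0.05 × 0.002 = 0.0001
  NorthLine: 0.2 × 0.468 = 0.0936
  QuickShip: 0.34 × 0.26 = 0.0884
  FleetOne: 0.11 × 0.031 = 0.00341
P(damaged) = 0.003 + 0.0001 + 0.0936 + 0.0884 + 0.00341 = 0.18851 → 0.189.

0.189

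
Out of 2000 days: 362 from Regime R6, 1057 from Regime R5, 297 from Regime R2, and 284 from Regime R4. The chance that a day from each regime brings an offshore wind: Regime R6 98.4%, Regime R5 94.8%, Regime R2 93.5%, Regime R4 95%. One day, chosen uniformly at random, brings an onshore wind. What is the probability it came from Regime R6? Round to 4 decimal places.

Taking complements, P(onshore | each) = Regime R6 0.016, Regime R5 0.052, Regime R2 0.065, Regime R4 0.05.
Prior × likelihood for each hypothesis:
  Regime R6: 0.181 × 0.016 = 0.002896
  Regime R5: 0.5285 × 0.052 = 0.027482
  Regime R2: 0.1485 × 0.065 = 0.0096525
  Regime R4: 0.142 × 0.05 = 0.0071
Normalizing constant = 0.0471305.
P(Regime R6 | evidence) = 0.002896 / 0.0471305 ≈ 0.0614.

0.0614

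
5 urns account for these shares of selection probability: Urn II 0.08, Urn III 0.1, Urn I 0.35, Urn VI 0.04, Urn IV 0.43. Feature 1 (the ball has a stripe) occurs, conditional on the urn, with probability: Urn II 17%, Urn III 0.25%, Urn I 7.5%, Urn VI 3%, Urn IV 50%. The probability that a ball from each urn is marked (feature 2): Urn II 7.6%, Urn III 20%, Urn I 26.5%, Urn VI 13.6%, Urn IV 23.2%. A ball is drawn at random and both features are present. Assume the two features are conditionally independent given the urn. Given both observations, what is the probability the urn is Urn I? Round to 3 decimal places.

Compute prior × likelihood for every hypothesis:
  Urn II: 0.08 × 0.17 × 0.076 = 0.0010336
  Urn III: 0.1 × 0.0025 × 0.2 = 0.00005
  Urn I: 0.35 × 0.075 × 0.265 = 0.00695625
  Urn VI: 0.04 × 0.03 × 0.136 = 0.0001632
  Urn IV: 0.43 × 0.5 × 0.232 = 0.04988
Sum = 0.05808305.
P(Urn I | evidence) = 0.00695625 / 0.05808305 ≈ 0.120.

0.120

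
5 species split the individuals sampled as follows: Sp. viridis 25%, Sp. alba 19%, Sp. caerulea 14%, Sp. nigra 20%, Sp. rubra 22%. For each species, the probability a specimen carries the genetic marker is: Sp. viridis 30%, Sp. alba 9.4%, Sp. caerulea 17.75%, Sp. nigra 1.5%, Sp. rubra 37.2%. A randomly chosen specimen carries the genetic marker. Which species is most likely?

Unnormalized posteriors (prior × likelihood):
  Sp. viridis: 0.25 × 0.3 = 0.075
  Sp. alba: 0.19 × 0.094 = 0.01786
  Sp. caerulea: 0.14 × 0.1775 = 0.02485
  Sp. nigra: 0.2 × 0.015 = 0.003
  Sp. rubra: 0.22 × 0.372 = 0.08184
Sum = 0.20255.
Largest term belongs to Sp. rubra, so Sp. rubra is most probable.

Sp. rubra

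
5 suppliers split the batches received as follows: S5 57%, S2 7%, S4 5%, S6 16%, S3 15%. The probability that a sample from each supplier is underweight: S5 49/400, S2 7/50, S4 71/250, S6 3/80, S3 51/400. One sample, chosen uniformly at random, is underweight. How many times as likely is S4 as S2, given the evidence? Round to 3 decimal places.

Compute prior × likelihood for every hypothesis:
  S5: 0.57 × 0.1225 = 0.069825
  S2: 0.07 × 0.14 = 0.0098
  S4: 0.05 × 0.284 = 0.0142
  S6: 0.16 × 0.0375 = 0.006
  S3: 0.15 × 0.1275 = 0.019125
Total = 0.11895.
The ratio is 0.0142 / 0.0098 (the normalizer cancels) = 1.449.

1.449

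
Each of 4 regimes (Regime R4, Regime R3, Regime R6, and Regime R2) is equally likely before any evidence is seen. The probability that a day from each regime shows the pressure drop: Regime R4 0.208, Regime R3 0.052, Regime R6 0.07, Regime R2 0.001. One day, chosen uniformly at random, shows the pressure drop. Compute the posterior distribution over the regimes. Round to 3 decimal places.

With a uniform prior (1/4 each), posterior ∝ likelihood:
  Regime R4: 0.208
  Regime R3: 0.052
  Regime R6: 0.07
  Regime R2: 0.001
Sum = 0.331.
P(Regime R4 | drop) = 0.208/0.331 ≈ 0.628
P(Regime R3 | drop) = 0.052/0.331 ≈ 0.157
P(Regime R6 | drop) = 0.07/0.331 ≈ 0.211
P(Regime R2 | drop) = 0.001/0.331 ≈ 0.003

Regime R4 0.628, Regime R3 0.157, Regime R6 0.211, Regime R2 0.003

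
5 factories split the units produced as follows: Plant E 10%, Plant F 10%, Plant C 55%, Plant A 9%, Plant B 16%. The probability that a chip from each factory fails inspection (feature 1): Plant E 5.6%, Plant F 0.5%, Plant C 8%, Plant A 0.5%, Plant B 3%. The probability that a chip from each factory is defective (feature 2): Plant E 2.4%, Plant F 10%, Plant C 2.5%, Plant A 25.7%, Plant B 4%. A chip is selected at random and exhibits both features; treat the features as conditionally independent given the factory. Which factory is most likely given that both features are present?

Plant C

Unnormalized posteriors (prior × likelihood):
  Plant E: 0.1 × 0.056 × 0.024 = 0.0001344
  Plant F: 0.1 × 0.005 × 0.1 = 0.00005
  Plant C: 0.55 × 0.08 × 0.025 = 0.0011
  Plant A: 0.09 × 0.005 × 0.257 = 0.00011565
  Plant B: 0.16 × 0.03 × 0.04 = 0.000192
Total = 0.00159205.
Largest term belongs to Plant C, so Plant C is most probable.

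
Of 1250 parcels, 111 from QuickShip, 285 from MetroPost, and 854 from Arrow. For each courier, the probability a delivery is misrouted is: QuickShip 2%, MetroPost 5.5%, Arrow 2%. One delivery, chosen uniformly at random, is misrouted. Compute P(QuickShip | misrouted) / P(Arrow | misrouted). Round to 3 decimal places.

By Bayes' rule, posterior ∝ prior × likelihood:
  QuickShip: 0.0888 × 0.02 = 0.001776
  MetroPost: 0.228 × 0.055 = 0.01254
  Arrow: 0.6832 × 0.02 = 0.013664
Sum = 0.02798.
The ratio is 0.001776 / 0.013664 (the normalizer cancels) = 0.130.

0.130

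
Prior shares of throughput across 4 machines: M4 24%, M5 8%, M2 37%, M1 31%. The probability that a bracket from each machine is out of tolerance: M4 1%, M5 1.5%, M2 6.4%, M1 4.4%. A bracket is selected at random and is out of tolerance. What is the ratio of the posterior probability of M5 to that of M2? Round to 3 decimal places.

0.051

Prior × likelihood for each hypothesis:
  M4: 0.24 × 0.01 = 0.0024
  M5: 0.08 × 0.015 = 0.0012
  M2: 0.37 × 0.064 = 0.02368
  M1: 0.31 × 0.044 = 0.01364
Normalizing constant = 0.04092.
The ratio is 0.0012 / 0.02368 (the normalizer cancels) = 0.051.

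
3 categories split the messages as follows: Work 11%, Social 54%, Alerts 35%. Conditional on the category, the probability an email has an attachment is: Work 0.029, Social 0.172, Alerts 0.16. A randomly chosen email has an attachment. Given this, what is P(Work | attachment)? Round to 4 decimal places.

0.0210

Compute prior × likelihood for every hypothesis:
  Work: 0.11 × 0.029 = 0.00319
  Social: 0.54 × 0.172 = 0.09288
  Alerts: 0.35 × 0.16 = 0.056
Total = 0.15207.
P(Work | evidence) = 0.00319 / 0.15207 ≈ 0.0210.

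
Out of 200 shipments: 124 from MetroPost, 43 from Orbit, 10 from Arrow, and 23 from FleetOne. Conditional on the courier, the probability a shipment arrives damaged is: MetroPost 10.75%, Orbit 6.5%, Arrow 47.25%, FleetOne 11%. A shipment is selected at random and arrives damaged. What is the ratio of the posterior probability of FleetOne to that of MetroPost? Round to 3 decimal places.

Unnormalized posteriors (prior × likelihood):
  MetroPost: 0.62 × 0.1075 = 0.06665
  Orbit: 0.215 × 0.065 = 0.013975
  Arrow: 0.05 × 0.4725 = 0.023625
  FleetOne: 0.115 × 0.11 = 0.01265
Normalizing constant = 0.1169.
The ratio is 0.01265 / 0.06665 (the normalizer cancels) = 0.190.

0.190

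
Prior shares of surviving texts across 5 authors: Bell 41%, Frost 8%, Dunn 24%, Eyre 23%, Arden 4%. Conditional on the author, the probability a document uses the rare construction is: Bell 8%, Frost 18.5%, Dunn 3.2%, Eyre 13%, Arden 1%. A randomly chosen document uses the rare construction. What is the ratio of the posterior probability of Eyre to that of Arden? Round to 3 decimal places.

Compute prior × likelihood for every hypothesis:
  Bell: 0.41 × 0.08 = 0.0328
  Frost: 0.08 × 0.185 = 0.0148
  Dunn: 0.24 × 0.032 = 0.00768
  Eyre: 0.23 × 0.13 = 0.0299
  Arden: 0.04 × 0.01 = 0.0004
Sum = 0.08558.
The ratio is 0.0299 / 0.0004 (the normalizer cancels) = 74.750.

74.750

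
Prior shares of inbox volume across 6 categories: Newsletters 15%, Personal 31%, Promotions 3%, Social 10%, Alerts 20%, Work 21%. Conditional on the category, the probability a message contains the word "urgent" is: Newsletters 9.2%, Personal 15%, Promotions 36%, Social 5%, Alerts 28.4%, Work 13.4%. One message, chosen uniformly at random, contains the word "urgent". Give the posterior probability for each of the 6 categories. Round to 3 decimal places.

Unnormalized posteriors (prior × likelihood):
  Newsletters: 0.15 × 0.092 = 0.0138
  Personal: 0.31 × 0.15 = 0.0465
  Promotions: 0.03 × 0.36 = 0.0108
  Social: 0.1 × 0.05 = 0.005
  Alerts: 0.2 × 0.284 = 0.0568
  Work: 0.21 × 0.134 = 0.02814
Sum = 0.16104.
P(Newsletters | urgent-flag) = 0.0138/0.16104 ≈ 0.086
P(Personal | urgent-flag) = 0.0465/0.16104 ≈ 0.289
P(Promotions | urgent-flag) = 0.0108/0.16104 ≈ 0.067
P(Social | urgent-flag) = 0.005/0.16104 ≈ 0.031
P(Alerts | urgent-flag) = 0.0568/0.16104 ≈ 0.353
P(Work | urgent-flag) = 0.02814/0.16104 ≈ 0.175

Newsletters 0.086, Personal 0.289, Promotions 0.067, Social 0.031, Alerts 0.353, Work 0.175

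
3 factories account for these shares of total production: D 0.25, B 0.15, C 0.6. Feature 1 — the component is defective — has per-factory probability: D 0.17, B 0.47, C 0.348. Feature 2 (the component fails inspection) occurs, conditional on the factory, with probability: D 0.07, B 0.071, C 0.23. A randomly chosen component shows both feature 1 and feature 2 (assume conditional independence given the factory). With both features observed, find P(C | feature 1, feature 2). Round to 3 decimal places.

0.858

Unnormalized posteriors (prior × likelihood):
  D: 0.25 × 0.17 × 0.07 = 0.002975
  B: 0.15 × 0.47 × 0.071 = 0.0050055
  C: 0.6 × 0.348 × 0.23 = 0.048024
Normalizing constant = 0.0560045.
P(C | evidence) = 0.048024 / 0.0560045 ≈ 0.858.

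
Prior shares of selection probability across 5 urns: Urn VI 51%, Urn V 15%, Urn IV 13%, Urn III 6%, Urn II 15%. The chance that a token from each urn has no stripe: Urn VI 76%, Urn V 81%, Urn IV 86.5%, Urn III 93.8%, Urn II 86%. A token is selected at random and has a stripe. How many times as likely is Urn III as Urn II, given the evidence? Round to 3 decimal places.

0.177

Taking complements, P(striped | each) = Urn VI 0.24, Urn V 0.19, Urn IV 0.135, Urn III 0.062, Urn II 0.14.
Compute prior × likelihood for every hypothesis:
  Urn VI: 0.51 × 0.24 = 0.1224
  Urn V: 0.15 × 0.19 = 0.0285
  Urn IV: 0.13 × 0.135 = 0.01755
  Urn III: 0.06 × 0.062 = 0.00372
  Urn II: 0.15 × 0.14 = 0.021
Sum = 0.19317.
The ratio is 0.00372 / 0.021 (the normalizer cancels) = 0.177.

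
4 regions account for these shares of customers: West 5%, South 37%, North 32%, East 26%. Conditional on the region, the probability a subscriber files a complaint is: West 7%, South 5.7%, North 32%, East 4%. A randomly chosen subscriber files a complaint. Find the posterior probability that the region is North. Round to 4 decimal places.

0.7453

By Bayes' rule, posterior ∝ prior × likelihood:
  West: 0.05 × 0.07 = 0.0035
  South: 0.37 × 0.057 = 0.02109
  North: 0.32 × 0.32 = 0.1024
  East: 0.26 × 0.04 = 0.0104
Normalizing constant = 0.13739.
P(North | evidence) = 0.1024 / 0.13739 ≈ 0.7453.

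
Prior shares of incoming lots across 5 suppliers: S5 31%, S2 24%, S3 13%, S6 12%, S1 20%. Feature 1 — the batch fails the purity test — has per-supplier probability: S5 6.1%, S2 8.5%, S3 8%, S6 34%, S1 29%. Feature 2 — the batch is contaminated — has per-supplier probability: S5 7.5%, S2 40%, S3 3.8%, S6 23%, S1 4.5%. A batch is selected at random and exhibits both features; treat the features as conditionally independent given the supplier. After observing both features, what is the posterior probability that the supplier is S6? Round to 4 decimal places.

0.4272

Compute prior × likelihood for every hypothesis:
  S5: 0.31 × 0.061 × 0.075 = 0.00141825
  S2: 0.24 × 0.085 × 0.4 = 0.00816
  S3: 0.13 × 0.08 × 0.038 = 0.0003952
  S6: 0.12 × 0.34 × 0.23 = 0.009384
  S1: 0.2 × 0.29 × 0.045 = 0.00261
Normalizing constant = 0.02196745.
P(S6 | evidence) = 0.009384 / 0.02196745 ≈ 0.4272.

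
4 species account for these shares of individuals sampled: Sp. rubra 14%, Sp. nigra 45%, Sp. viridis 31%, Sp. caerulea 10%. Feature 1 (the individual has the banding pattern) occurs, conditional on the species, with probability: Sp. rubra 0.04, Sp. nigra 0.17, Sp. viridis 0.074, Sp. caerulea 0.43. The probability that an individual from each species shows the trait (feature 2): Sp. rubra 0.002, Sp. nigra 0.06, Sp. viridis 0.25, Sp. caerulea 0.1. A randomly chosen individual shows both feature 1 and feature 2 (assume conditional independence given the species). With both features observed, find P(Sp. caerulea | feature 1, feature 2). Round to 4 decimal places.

0.2938

Unnormalized posteriors (prior × likelihood):
  Sp. rubra: 0.14 × 0.04 × 0.002 = 0.0000112
  Sp. nigra: 0.45 × 0.17 × 0.06 = 0.00459
  Sp. viridis: 0.31 × 0.074 × 0.25 = 0.005735
  Sp. caerulea: 0.1 × 0.43 × 0.1 = 0.0043
Sum = 0.0146362.
P(Sp. caerulea | evidence) = 0.0043 / 0.0146362 ≈ 0.2938.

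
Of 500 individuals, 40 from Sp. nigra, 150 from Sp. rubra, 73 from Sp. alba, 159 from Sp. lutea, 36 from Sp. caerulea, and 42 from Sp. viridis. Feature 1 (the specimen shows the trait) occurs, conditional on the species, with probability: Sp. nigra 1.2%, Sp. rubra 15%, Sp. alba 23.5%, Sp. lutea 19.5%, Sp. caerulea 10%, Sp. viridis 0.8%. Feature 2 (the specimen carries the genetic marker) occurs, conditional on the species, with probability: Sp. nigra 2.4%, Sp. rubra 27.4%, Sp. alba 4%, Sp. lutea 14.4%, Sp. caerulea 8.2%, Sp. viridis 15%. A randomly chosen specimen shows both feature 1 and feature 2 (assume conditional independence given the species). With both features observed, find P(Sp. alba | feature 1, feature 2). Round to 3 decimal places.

By Bayes' rule, posterior ∝ prior × likelihood:
  Sp. nigra: 0.08 × 0.012 × 0.024 = 0.00002304
  Sp. rubra: 0.3 × 0.15 × 0.274 = 0.01233
  Sp. alba: 0.146 × 0.235 × 0.04 = 0.0013724
  Sp. lutea: 0.318 × 0.195 × 0.144 = 0.00892944
  Sp. caerulea: 0.072 × 0.1 × 0.082 = 0.0005904
  Sp. viridis: 0.084 × 0.008 × 0.15 = 0.0001008
Sum = 0.02334608.
P(Sp. alba | evidence) = 0.0013724 / 0.02334608 ≈ 0.059.

0.059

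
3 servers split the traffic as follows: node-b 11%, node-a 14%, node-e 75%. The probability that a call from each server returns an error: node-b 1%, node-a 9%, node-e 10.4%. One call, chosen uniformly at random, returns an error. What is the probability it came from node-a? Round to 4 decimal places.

Compute prior × likelihood for every hypothesis:
  node-b: 0.11 × 0.01 = 0.0011
  node-a: 0.14 × 0.09 = 0.0126
  node-e: 0.75 × 0.104 = 0.078
Sum = 0.0917.
P(node-a | evidence) = 0.0126 / 0.0917 ≈ 0.1374.

0.1374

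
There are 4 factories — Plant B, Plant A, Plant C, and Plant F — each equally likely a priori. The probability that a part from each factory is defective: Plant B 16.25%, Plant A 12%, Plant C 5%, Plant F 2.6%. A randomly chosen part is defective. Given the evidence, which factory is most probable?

With a uniform prior (1/4 each), posterior ∝ likelihood:
  Plant B: 0.1625
  Plant A: 0.12
  Plant C: 0.05
  Plant F: 0.026
Normalizing constant = 0.3585.
Largest term belongs to Plant B, so Plant B is most probable.

Plant B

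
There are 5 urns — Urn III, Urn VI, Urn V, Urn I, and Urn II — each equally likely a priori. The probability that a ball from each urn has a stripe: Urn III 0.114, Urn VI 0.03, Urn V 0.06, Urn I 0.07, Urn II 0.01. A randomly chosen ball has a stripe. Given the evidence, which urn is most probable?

With a uniform prior (1/5 each), posterior ∝ likelihood:
  Urn III: 0.114
  Urn VI: 0.03
  Urn V: 0.06
  Urn I: 0.07
  Urn II: 0.01
Total = 0.284.
Largest term belongs to Urn III, so Urn III is most probable.

Urn III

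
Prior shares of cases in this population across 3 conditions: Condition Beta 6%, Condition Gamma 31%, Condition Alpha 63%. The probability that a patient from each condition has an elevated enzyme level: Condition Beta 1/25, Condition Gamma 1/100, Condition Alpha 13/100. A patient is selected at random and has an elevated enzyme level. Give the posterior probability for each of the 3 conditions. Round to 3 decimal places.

Condition Beta 0.027, Condition Gamma 0.035, Condition Alpha 0.937

Unnormalized posteriors (prior × likelihood):
  Condition Beta: 0.06 × 0.04 = 0.0024
  Condition Gamma: 0.31 × 0.01 = 0.0031
  Condition Alpha: 0.63 × 0.13 = 0.0819
Sum = 0.0874.
P(Condition Beta | elevated) = 0.0024/0.0874 ≈ 0.027
P(Condition Gamma | elevated) = 0.0031/0.0874 ≈ 0.035
P(Condition Alpha | elevated) = 0.0819/0.0874 ≈ 0.937
(Check: 0.027+0.035+0.937 = 0.999.)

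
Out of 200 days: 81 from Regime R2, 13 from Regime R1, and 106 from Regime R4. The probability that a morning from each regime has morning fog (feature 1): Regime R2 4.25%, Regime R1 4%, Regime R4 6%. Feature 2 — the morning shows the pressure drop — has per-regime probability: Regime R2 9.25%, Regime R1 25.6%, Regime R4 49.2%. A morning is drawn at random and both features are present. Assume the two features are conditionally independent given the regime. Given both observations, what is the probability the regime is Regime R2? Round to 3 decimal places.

0.089

Unnormalized posteriors (prior × likelihood):
  Regime R2: 0.405 × 0.0425 × 0.0925 = 0.00159215625
  Regime R1: 0.065 × 0.04 × 0.256 = 0.0006656
  Regime R4: 0.53 × 0.06 × 0.492 = 0.0156456
Sum = 0.01790335625.
P(Regime R2 | evidence) = 0.00159215625 / 0.01790335625 ≈ 0.089.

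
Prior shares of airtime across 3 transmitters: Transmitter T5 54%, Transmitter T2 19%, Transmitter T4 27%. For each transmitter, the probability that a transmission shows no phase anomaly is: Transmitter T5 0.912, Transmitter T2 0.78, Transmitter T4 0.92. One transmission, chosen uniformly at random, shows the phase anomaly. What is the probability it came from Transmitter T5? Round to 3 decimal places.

Taking complements, P(anomaly | each) = Transmitter T5 0.088, Transmitter T2 0.22, Transmitter T4 0.08.
By Bayes' rule, posterior ∝ prior × likelihood:
  Transmitter T5: 0.54 × 0.088 = 0.04752
  Transmitter T2: 0.19 × 0.22 = 0.0418
  Transmitter T4: 0.27 × 0.08 = 0.0216
Total = 0.11092.
P(Transmitter T5 | evidence) = 0.04752 / 0.11092 ≈ 0.428.

0.428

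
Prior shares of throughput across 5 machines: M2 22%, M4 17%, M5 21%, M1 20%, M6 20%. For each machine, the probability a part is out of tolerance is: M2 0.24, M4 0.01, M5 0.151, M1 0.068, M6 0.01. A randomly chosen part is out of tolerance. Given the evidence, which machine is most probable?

M2

By Bayes' rule, posterior ∝ prior × likelihood:
  M2: 0.22 × 0.24 = 0.0528
  M4: 0.17 × 0.01 = 0.0017
  M5: 0.21 × 0.151 = 0.03171
  M1: 0.2 × 0.068 = 0.0136
  M6: 0.2 × 0.01 = 0.002
Total = 0.10181.
Largest term belongs to M2, so M2 is most probable.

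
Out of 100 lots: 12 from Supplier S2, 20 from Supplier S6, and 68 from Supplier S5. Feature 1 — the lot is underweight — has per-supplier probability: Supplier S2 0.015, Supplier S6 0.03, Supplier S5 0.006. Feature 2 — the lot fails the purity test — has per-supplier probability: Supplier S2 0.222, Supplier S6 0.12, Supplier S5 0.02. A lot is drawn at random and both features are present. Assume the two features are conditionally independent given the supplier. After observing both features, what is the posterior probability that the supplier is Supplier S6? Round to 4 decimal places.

0.5994

Prior × likelihood for each hypothesis:
  Supplier S2: 0.12 × 0.015 × 0.222 = 0.0003996
  Supplier S6: 0.2 × 0.03 × 0.12 = 0.00072
  Supplier S5: 0.68 × 0.006 × 0.02 = 0.0000816
Normalizing constant = 0.0012012.
P(Supplier S6 | evidence) = 0.00072 / 0.0012012 ≈ 0.5994.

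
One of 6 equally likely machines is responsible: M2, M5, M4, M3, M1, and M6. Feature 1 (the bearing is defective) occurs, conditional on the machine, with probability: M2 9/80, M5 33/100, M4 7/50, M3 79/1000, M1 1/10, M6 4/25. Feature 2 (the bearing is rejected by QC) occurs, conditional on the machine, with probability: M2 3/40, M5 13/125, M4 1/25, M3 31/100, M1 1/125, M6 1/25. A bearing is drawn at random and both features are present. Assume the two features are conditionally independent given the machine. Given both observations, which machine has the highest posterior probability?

Since the prior is uniform, the posterior is proportional to the likelihood:
  M2: 0.1125 × 0.075 = 0.0084375
  M5: 0.33 × 0.104 = 0.03432
  M4: 0.14 × 0.04 = 0.0056
  M3: 0.079 × 0.31 = 0.02449
  M1: 0.1 × 0.008 = 0.0008
  M6: 0.16 × 0.04 = 0.0064
Sum = 0.0800475.
Largest term belongs to M5, so M5 is most probable.

M5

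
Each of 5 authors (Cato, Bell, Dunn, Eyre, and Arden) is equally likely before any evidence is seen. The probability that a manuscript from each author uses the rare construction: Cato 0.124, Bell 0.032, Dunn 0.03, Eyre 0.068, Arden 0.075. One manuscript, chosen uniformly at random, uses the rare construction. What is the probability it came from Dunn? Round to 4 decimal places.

0.0912

Since the prior is uniform, the posterior is proportional to the likelihood:
  Cato: 0.124
  Bell: 0.032
  Dunn: 0.03
  Eyre: 0.068
  Arden: 0.075
Sum = 0.329.
P(Dunn | evidence) = 0.03 / 0.329 ≈ 0.0912.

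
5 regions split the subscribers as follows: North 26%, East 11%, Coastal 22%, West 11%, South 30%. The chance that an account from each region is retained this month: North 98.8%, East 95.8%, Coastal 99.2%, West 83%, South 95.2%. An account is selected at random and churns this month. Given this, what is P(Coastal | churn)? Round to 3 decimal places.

Taking complements, P(churn | each) = North 0.012, East 0.042, Coastal 0.008, West 0.17, South 0.048.
Compute prior × likelihood for every hypothesis:
  North: 0.26 × 0.012 = 0.00312
  East: 0.11 × 0.042 = 0.00462
  Coastal: 0.22 × 0.008 = 0.00176
  West: 0.11 × 0.17 = 0.0187
  South: 0.3 × 0.048 = 0.0144
Sum = 0.0426.
P(Coastal | evidence) = 0.00176 / 0.0426 ≈ 0.041.

0.041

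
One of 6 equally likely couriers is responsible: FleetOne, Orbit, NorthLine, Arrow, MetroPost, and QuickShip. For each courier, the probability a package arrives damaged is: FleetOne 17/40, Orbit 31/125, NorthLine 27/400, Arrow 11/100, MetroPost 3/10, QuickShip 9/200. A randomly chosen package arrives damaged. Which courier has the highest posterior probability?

FleetOne

Since the prior is uniform, the posterior is proportional to the likelihood:
  FleetOne: 0.425
  Orbit: 0.248
  NorthLine: 0.0675
  Arrow: 0.11
  MetroPost: 0.3
  QuickShip: 0.045
Total = 1.1955.
Largest term belongs to FleetOne, so FleetOne is most probable.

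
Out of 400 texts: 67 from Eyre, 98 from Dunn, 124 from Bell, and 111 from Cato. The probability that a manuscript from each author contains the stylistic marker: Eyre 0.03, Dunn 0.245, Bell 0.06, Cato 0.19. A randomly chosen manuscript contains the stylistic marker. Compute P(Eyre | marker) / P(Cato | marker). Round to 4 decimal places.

Unnormalized posteriors (prior × likelihood):
  Eyre: 0.1675 × 0.03 = 0.005025
  Dunn: 0.245 × 0.245 = 0.060025
  Bell: 0.31 × 0.06 = 0.0186
  Cato: 0.2775 × 0.19 = 0.052725
Total = 0.136375.
The ratio is 0.005025 / 0.052725 (the normalizer cancels) = 0.0953.

0.0953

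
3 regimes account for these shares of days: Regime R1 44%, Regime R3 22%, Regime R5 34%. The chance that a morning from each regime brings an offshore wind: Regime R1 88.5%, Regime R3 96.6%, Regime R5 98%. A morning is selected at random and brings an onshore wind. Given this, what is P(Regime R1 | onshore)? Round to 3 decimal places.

Taking complements, P(onshore | each) = Regime R1 0.115, Regime R3 0.034, Regime R5 0.02.
By Bayes' rule, posterior ∝ prior × likelihood:
  Regime R1: 0.44 × 0.115 = 0.0506
  Regime R3: 0.22 × 0.034 = 0.00748
  Regime R5: 0.34 × 0.02 = 0.0068
Normalizing constant = 0.06488.
P(Regime R1 | evidence) = 0.0506 / 0.06488 ≈ 0.780.

0.780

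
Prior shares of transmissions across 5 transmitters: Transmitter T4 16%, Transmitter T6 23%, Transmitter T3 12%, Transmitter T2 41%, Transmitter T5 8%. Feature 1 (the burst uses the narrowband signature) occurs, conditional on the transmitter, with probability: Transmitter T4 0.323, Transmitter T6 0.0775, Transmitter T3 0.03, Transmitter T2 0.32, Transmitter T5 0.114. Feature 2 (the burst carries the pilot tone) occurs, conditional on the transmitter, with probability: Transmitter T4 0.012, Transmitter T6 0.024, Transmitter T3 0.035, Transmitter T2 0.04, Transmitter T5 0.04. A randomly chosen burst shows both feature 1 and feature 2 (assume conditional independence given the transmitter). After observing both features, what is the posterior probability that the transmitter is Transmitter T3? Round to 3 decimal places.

0.019

Compute prior × likelihood for every hypothesis:
  Transmitter T4: 0.16 × 0.323 × 0.012 = 0.00062016
  Transmitter T6: 0.23 × 0.0775 × 0.024 = 0.0004278
  Transmitter T3: 0.12 × 0.03 × 0.035 = 0.000126
  Transmitter T2: 0.41 × 0.32 × 0.04 = 0.005248
  Transmitter T5: 0.08 × 0.114 × 0.04 = 0.0003648
Sum = 0.00678676.
P(Transmitter T3 | evidence) = 0.000126 / 0.00678676 ≈ 0.019.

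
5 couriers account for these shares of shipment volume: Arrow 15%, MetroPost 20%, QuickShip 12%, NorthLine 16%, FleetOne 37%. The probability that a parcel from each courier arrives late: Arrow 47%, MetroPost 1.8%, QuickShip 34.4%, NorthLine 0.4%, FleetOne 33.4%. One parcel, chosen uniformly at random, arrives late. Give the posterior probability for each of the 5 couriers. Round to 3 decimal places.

Arrow 0.294, MetroPost 0.015, QuickShip 0.172, NorthLine 0.003, FleetOne 0.516

By Bayes' rule, posterior ∝ prior × likelihood:
  Arrow: 0.15 × 0.47 = 0.0705
  MetroPost: 0.2 × 0.018 = 0.0036
  QuickShip: 0.12 × 0.344 = 0.04128
  NorthLine: 0.16 × 0.004 = 0.00064
  FleetOne: 0.37 × 0.334 = 0.12358
Sum = 0.2396.
P(Arrow | late) = 0.0705/0.2396 ≈ 0.294
P(MetroPost | late) = 0.0036/0.2396 ≈ 0.015
P(QuickShip | late) = 0.04128/0.2396 ≈ 0.172
P(NorthLine | late) = 0.00064/0.2396 ≈ 0.003
P(FleetOne | late) = 0.12358/0.2396 ≈ 0.516
(Check: 0.294+0.015+0.172+0.003+0.516 = 1.000.)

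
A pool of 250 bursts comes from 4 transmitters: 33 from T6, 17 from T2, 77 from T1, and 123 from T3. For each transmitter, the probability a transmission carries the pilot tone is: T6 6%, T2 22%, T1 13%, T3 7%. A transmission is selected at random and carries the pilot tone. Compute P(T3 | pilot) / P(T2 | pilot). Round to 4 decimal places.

Compute prior × likelihood for every hypothesis:
  T6: 0.132 × 0.06 = 0.00792
  T2: 0.068 × 0.22 = 0.01496
  T1: 0.308 × 0.13 = 0.04004
  T3: 0.492 × 0.07 = 0.03444
Sum = 0.09736.
The ratio is 0.03444 / 0.01496 (the normalizer cancels) = 2.3021.

2.3021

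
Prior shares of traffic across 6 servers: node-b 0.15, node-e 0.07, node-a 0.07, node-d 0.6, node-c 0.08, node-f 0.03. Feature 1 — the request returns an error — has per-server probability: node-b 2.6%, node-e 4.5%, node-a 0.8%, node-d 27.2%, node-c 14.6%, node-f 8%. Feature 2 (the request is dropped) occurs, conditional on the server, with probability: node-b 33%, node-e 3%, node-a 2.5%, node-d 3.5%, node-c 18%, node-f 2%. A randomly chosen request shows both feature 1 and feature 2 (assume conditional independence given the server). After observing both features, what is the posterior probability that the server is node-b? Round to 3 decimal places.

Unnormalized posteriors (prior × likelihood):
  node-b: 0.15 × 0.026 × 0.33 = 0.001287
  node-e: 0.07 × 0.045 × 0.03 = 0.0000945
  node-a: 0.07 × 0.008 × 0.025 = 0.000014
  node-d: 0.6 × 0.272 × 0.035 = 0.005712
  node-c: 0.08 × 0.146 × 0.18 = 0.0021024
  node-f: 0.03 × 0.08 × 0.02 = 0.000048
Total = 0.0092579.
P(node-b | evidence) = 0.001287 / 0.0092579 ≈ 0.139.

0.139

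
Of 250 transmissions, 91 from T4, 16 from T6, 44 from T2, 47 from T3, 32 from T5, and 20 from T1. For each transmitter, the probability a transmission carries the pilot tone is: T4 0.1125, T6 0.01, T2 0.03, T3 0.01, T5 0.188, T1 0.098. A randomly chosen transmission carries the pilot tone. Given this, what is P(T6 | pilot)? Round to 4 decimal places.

By Bayes' rule, posterior ∝ prior × likelihood:
  T4: 0.364 × 0.1125 = 0.04095
  T6: 0.064 × 0.01 = 0.00064
  T2: 0.176 × 0.03 = 0.00528
  T3: 0.188 × 0.01 = 0.00188
  T5: 0.128 × 0.188 = 0.024064
  T1: 0.08 × 0.098 = 0.00784
Sum = 0.080654.
P(T6 | evidence) = 0.00064 / 0.080654 ≈ 0.0079.

0.0079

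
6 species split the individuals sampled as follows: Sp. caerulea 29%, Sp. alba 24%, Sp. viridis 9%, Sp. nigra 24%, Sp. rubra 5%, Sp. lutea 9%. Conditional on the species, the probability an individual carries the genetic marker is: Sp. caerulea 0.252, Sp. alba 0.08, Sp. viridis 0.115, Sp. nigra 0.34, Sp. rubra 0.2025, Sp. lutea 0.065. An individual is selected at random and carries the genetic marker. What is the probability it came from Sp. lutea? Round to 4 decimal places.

0.0292

Prior × likelihood for each hypothesis:
  Sp. caerulea: 0.29 × 0.252 = 0.07308
  Sp. alba: 0.24 × 0.08 = 0.0192
  Sp. viridis: 0.09 × 0.115 = 0.01035
  Sp. nigra: 0.24 × 0.34 = 0.0816
  Sp. rubra: 0.05 × 0.2025 = 0.010125
  Sp. lutea: 0.09 × 0.065 = 0.00585
Total = 0.200205.
P(Sp. lutea | evidence) = 0.00585 / 0.200205 ≈ 0.0292.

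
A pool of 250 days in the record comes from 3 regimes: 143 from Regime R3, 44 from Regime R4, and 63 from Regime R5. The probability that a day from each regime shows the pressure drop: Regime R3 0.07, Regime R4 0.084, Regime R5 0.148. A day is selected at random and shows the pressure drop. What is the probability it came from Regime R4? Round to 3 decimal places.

Compute prior × likelihood for every hypothesis:
  Regime R3: 0.572 × 0.07 = 0.04004
  Regime R4: 0.176 × 0.084 = 0.014784
  Regime R5: 0.252 × 0.148 = 0.037296
Normalizing constant = 0.09212.
P(Regime R4 | evidence) = 0.014784 / 0.09212 ≈ 0.160.

0.160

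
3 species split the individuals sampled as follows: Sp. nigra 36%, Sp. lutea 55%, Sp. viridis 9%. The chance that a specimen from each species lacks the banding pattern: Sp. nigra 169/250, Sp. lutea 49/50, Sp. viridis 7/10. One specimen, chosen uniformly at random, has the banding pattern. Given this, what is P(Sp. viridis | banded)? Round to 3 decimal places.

0.175

Taking complements, P(banded | each) = Sp. nigra 0.324, Sp. lutea 0.02, Sp. viridis 0.3.
Prior × likelihood for each hypothesis:
  Sp. nigra: 0.36 × 0.324 = 0.11664
  Sp. lutea: 0.55 × 0.02 = 0.011
  Sp. viridis: 0.09 × 0.3 = 0.027
Total = 0.15464.
P(Sp. viridis | evidence) = 0.027 / 0.15464 ≈ 0.175.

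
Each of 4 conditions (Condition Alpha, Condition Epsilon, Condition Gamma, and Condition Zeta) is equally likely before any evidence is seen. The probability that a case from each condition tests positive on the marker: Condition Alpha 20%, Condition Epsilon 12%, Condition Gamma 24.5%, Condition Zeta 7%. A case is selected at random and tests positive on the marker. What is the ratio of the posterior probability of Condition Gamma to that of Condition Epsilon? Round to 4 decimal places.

With a uniform prior (1/4 each), posterior ∝ likelihood:
  Condition Alpha: 0.2
  Condition Epsilon: 0.12
  Condition Gamma: 0.245
  Condition Zeta: 0.07
Total = 0.635.
The ratio is 0.245 / 0.12 (the normalizer cancels) = 2.0417.

2.0417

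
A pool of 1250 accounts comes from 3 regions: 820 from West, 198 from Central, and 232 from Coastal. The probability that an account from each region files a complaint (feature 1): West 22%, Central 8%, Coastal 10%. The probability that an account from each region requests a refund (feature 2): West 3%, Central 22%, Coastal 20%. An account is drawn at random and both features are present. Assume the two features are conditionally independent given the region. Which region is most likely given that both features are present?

Prior × likelihood for each hypothesis:
  West: 0.656 × 0.22 × 0.03 = 0.0043296
  Central: 0.1584 × 0.08 × 0.22 = 0.00278784
  Coastal: 0.1856 × 0.1 × 0.2 = 0.003712
Total = 0.01082944.
Largest term belongs to West, so West is most probable.

West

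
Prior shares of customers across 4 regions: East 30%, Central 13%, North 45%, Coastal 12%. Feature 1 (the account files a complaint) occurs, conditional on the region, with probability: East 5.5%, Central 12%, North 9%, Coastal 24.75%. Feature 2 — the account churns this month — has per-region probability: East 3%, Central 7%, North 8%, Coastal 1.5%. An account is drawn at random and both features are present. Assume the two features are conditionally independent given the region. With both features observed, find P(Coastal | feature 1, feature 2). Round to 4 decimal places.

Prior × likelihood for each hypothesis:
  East: 0.3 × 0.055 × 0.03 = 0.000495
  Central: 0.13 × 0.12 × 0.07 = 0.001092
  North: 0.45 × 0.09 × 0.08 = 0.00324
  Coastal: 0.12 × 0.2475 × 0.015 = 0.0004455
Normalizing constant = 0.0052725.
P(Coastal | evidence) = 0.0004455 / 0.0052725 ≈ 0.0845.

0.0845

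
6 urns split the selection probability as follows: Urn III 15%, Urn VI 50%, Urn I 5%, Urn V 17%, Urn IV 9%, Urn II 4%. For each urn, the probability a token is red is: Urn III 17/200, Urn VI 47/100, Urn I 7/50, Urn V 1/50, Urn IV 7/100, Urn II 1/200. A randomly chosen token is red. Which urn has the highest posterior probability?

By Bayes' rule, posterior ∝ prior × likelihood:
  Urn III: 0.15 × 0.085 = 0.01275
  Urn VI: 0.5 × 0.47 = 0.235
  Urn I: 0.05 × 0.14 = 0.007
  Urn V: 0.17 × 0.02 = 0.0034
  Urn IV: 0.09 × 0.07 = 0.0063
  Urn II: 0.04 × 0.005 = 0.0002
Total = 0.26465.
Largest term belongs to Urn VI, so Urn VI is most probable.

Urn VI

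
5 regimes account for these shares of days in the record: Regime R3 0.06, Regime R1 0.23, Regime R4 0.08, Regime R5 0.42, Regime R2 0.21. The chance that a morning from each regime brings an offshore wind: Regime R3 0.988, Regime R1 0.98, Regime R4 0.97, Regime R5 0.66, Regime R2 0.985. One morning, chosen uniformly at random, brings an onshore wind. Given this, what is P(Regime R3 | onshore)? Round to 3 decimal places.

0.005

Taking complements, P(onshore | each) = Regime R3 0.012, Regime R1 0.02, Regime R4 0.03, Regime R5 0.34, Regime R2 0.015.
Compute prior × likelihood for every hypothesis:
  Regime R3: 0.06 × 0.012 = 0.00072
  Regime R1: 0.23 × 0.02 = 0.0046
  Regime R4: 0.08 × 0.03 = 0.0024
  Regime R5: 0.42 × 0.34 = 0.1428
  Regime R2: 0.21 × 0.015 = 0.00315
Total = 0.15367.
P(Regime R3 | evidence) = 0.00072 / 0.15367 ≈ 0.005.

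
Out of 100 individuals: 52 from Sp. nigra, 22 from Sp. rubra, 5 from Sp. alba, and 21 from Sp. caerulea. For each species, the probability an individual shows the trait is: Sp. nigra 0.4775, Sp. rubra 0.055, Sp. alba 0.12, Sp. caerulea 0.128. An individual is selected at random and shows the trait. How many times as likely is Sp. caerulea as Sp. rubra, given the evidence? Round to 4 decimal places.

Compute prior × likelihood for every hypothesis:
  Sp. nigra: 0.52 × 0.4775 = 0.2483
  Sp. rubra: 0.22 × 0.055 = 0.0121
  Sp. alba: 0.05 × 0.12 = 0.006
  Sp. caerulea: 0.21 × 0.128 = 0.02688
Normalizing constant = 0.29328.
The ratio is 0.02688 / 0.0121 (the normalizer cancels) = 2.2215.

2.2215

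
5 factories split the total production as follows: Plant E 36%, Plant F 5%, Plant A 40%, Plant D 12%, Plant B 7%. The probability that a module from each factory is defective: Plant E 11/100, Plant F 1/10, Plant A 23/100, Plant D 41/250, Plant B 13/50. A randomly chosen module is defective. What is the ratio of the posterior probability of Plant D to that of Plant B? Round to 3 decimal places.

1.081

Unnormalized posteriors (prior × likelihood):
  Plant E: 0.36 × 0.11 = 0.0396
  Plant F: 0.05 × 0.1 = 0.005
  Plant A: 0.4 × 0.23 = 0.092
  Plant D: 0.12 × 0.164 = 0.01968
  Plant B: 0.07 × 0.26 = 0.0182
Sum = 0.17448.
The ratio is 0.01968 / 0.0182 (the normalizer cancels) = 1.081.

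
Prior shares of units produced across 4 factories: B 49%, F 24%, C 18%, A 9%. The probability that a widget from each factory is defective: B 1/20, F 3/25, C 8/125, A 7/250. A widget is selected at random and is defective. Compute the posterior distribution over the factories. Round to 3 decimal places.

B 0.364, F 0.428, C 0.171, A 0.037

Compute prior × likelihood for every hypothesis:
  B: 0.49 × 0.05 = 0.0245
  F: 0.24 × 0.12 = 0.0288
  C: 0.18 × 0.064 = 0.01152
  A: 0.09 × 0.028 = 0.00252
Normalizing constant = 0.06734.
P(B | defective) = 0.0245/0.06734 ≈ 0.364
P(F | defective) = 0.0288/0.06734 ≈ 0.428
P(C | defective) = 0.01152/0.06734 ≈ 0.171
P(A | defective) = 0.00252/0.06734 ≈ 0.037
(Check: 0.364+0.428+0.171+0.037 = 1.000.)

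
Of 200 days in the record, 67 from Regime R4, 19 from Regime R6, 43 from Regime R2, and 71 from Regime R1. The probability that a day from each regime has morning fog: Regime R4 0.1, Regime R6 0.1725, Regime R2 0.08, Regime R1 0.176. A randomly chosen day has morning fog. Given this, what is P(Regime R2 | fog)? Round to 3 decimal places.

By Bayes' rule, posterior ∝ prior × likelihood:
  Regime R4: 0.335 × 0.1 = 0.0335
  Regime R6: 0.095 × 0.1725 = 0.0163875
  Regime R2: 0.215 × 0.08 = 0.0172
  Regime R1: 0.355 × 0.176 = 0.06248
Total = 0.1295675.
P(Regime R2 | evidence) = 0.0172 / 0.1295675 ≈ 0.133.

0.133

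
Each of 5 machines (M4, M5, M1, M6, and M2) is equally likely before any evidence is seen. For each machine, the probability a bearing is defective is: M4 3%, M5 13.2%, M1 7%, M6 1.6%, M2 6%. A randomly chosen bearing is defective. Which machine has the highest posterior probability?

Since the prior is uniform, the posterior is proportional to the likelihood:
  M4: 0.03
  M5: 0.132
  M1: 0.07
  M6: 0.016
  M2: 0.06
Normalizing constant = 0.308.
Largest term belongs to M5, so M5 is most probable.

M5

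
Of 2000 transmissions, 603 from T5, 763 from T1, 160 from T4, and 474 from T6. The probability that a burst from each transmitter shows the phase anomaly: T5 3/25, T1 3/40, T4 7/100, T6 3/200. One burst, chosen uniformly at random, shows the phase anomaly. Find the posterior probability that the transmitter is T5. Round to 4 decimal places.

0.4893

Prior × likelihood for each hypothesis:
  T5: 0.3015 × 0.12 = 0.03618
  T1: 0.3815 × 0.075 = 0.0286125
  T4: 0.08 × 0.07 = 0.0056
  T6: 0.237 × 0.015 = 0.003555
Normalizing constant = 0.0739475.
P(T5 | evidence) = 0.03618 / 0.0739475 ≈ 0.4893.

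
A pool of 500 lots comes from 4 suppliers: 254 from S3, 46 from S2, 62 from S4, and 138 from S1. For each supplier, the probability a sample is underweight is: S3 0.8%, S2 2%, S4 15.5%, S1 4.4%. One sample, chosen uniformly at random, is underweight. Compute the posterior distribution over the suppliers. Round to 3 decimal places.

S3 0.109, S2 0.049, S4 0.516, S1 0.326

By Bayes' rule, posterior ∝ prior × likelihood:
  S3: 0.508 × 0.008 = 0.004064
  S2: 0.092 × 0.02 = 0.00184
  S4: 0.124 × 0.155 = 0.01922
  S1: 0.276 × 0.044 = 0.012144
Sum = 0.037268.
P(S3 | underweight) = 0.004064/0.037268 ≈ 0.109
P(S2 | underweight) = 0.00184/0.037268 ≈ 0.049
P(S4 | underweight) = 0.01922/0.037268 ≈ 0.516
P(S1 | underweight) = 0.012144/0.037268 ≈ 0.326
(Check: 0.109+0.049+0.516+0.326 = 1.000.)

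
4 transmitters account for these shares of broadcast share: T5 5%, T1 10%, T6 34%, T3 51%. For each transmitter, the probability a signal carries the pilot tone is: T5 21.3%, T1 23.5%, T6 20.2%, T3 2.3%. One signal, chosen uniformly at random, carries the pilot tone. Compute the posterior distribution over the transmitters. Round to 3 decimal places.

Unnormalized posteriors (prior × likelihood):
  T5: 0.05 × 0.213 = 0.01065
  T1: 0.1 × 0.235 = 0.0235
  T6: 0.34 × 0.202 = 0.06868
  T3: 0.51 × 0.023 = 0.01173
Normalizing constant = 0.11456.
P(T5 | pilot) = 0.01065/0.11456 ≈ 0.093
P(T1 | pilot) = 0.0235/0.11456 ≈ 0.205
P(T6 | pilot) = 0.06868/0.11456 ≈ 0.600
P(T3 | pilot) = 0.01173/0.11456 ≈ 0.102
(Check: 0.093+0.205+0.600+0.102 = 1.000.)

T5 0.093, T1 0.205, T6 0.600, T3 0.102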